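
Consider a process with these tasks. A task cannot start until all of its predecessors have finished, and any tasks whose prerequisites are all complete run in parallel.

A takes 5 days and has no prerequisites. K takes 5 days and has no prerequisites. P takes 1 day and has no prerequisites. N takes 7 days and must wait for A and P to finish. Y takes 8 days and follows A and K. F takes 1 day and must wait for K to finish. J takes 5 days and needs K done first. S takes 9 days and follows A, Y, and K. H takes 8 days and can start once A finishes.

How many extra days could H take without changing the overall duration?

Critical path: A→Y→S = 5+8+9 = 22, so the finish is 22 days.
Longest path through H: 13 days (earliest finish 13, latest finish 22).
Slack of H = 14 − 5 = 9 days.

9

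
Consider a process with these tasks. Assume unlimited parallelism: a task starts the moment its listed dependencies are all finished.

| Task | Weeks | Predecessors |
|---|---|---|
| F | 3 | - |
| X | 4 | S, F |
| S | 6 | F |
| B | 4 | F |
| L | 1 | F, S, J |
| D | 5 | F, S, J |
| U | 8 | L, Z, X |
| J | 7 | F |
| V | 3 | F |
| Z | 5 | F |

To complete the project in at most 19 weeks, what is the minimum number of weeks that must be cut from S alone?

Current finish: 21 weeks; target: 19.
S is on every critical path, so each week cut from S cuts the finish by one (this holds down to a finish of 19).
Need 21 − 19 = 2 weeks off S → S becomes 4 weeks, finish becomes 19.

2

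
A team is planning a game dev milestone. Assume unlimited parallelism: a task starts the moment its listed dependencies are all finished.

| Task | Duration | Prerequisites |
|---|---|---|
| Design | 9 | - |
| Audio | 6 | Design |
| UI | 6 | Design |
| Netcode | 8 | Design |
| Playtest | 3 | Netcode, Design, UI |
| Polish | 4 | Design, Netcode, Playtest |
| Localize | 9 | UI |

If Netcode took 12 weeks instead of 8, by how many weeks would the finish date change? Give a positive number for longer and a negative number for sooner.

Baseline: Design→Netcode→Playtest→Polish = 9+8+3+4 = 24 → 24 weeks.
Since Netcode is critical, the +4 change carries straight to that chain (now 28 weeks).
No other chain overtakes it, so the finish is 28 weeks.
Change in finish: 28 − 24 = +4 weeks.

4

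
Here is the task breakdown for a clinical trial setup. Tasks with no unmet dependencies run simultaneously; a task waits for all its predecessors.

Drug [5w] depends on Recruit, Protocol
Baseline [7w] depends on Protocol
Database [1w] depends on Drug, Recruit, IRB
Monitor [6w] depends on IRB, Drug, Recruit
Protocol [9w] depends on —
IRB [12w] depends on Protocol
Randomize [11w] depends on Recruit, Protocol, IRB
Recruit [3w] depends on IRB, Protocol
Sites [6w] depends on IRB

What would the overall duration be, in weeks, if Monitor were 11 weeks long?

Baseline: Protocol→IRB→Recruit→Drug→Monitor = 9+12+3+5+6 = 35 → 35 weeks.
Monitor is on the critical path; changing it to 11 makes that path 40 weeks.
The critical path is still Protocol→IRB→Recruit→Drug→Monitor; finish is now 40 weeks.

40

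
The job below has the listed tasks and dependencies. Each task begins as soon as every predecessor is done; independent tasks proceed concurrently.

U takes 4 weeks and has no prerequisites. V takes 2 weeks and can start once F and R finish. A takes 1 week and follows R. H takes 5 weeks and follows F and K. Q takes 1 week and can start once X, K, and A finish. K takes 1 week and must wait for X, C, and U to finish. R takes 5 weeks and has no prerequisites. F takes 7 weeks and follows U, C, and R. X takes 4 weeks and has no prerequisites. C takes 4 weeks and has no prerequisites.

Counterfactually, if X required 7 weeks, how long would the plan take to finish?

17

As given, the longest chain is R→F→H = 5+7+5 = 17, so the finish is 17 weeks.
X has 7 weeks of float (longest path through it is 10).
That remains the longest chain; total 17 weeks.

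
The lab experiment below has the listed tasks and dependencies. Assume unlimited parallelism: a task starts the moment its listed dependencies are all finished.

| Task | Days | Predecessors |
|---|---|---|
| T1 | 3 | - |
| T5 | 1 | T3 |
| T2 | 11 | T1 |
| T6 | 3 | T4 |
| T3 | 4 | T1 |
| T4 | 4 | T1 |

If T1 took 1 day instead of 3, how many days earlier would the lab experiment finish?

2

As given, the longest chain is T1→T2 = 3+11 = 14, so the finish is 14 days.
Since T1 is critical, the -2 change carries straight to that chain (now 12 days).
No other chain overtakes it, so the finish is 12 days.
Change in finish: 12 − 14 = -2 days.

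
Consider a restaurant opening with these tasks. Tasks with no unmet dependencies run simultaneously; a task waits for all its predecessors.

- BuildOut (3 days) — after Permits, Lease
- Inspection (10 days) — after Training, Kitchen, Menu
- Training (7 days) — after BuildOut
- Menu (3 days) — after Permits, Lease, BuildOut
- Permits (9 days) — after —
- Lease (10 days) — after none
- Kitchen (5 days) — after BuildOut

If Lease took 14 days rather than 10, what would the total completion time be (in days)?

34

Baseline: Lease→BuildOut→Training→Inspection = 10+3+7+10 = 30 → 30 days.
Since Lease is critical, the +4 change carries straight to that chain (now 34 days).
No other chain overtakes it, so the finish is 34 days.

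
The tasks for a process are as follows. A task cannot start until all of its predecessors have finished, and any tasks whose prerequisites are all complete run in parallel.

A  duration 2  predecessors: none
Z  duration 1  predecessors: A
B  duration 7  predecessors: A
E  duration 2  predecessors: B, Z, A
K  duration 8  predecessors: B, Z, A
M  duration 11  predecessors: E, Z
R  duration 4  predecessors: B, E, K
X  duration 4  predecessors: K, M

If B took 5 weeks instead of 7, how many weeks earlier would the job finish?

2

As given, the longest chain is A→B→E→M→X = 2+7+2+11+4 = 26, so the finish is 26 weeks.
B lies on that path, so at 5 weeks the path becomes 24 weeks.
That remains the longest chain; total 24 weeks.
Change in finish: 24 − 26 = -2 weeks.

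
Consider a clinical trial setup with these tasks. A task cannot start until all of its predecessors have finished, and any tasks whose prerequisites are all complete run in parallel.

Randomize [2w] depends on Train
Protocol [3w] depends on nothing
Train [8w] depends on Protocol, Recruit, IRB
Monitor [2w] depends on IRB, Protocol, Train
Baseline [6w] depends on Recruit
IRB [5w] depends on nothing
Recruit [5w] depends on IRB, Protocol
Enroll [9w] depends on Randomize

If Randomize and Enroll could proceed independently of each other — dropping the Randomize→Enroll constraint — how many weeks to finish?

Original critical path: IRB→Recruit→Train→Randomize→Enroll = 5+5+8+2+9 = 29 ⇒ 29 weeks.
Without Randomize→Enroll, Enroll's earliest start moves from 20 to 0.
New critical path: IRB→Recruit→Train→Randomize = 5+5+8+2 = 20 ⇒ 20 weeks.

20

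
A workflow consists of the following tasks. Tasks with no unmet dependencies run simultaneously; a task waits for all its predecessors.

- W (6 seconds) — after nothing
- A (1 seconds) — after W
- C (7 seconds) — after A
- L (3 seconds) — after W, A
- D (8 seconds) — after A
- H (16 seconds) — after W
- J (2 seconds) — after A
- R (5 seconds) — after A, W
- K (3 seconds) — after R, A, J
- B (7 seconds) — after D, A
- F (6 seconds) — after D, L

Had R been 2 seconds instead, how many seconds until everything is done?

The binding path is W→A→D→B = 6+1+8+7 = 22; finish at 22 seconds.
R has 7 seconds of float (longest path through it is 15).
No other chain overtakes it, so the finish is 22 seconds.

22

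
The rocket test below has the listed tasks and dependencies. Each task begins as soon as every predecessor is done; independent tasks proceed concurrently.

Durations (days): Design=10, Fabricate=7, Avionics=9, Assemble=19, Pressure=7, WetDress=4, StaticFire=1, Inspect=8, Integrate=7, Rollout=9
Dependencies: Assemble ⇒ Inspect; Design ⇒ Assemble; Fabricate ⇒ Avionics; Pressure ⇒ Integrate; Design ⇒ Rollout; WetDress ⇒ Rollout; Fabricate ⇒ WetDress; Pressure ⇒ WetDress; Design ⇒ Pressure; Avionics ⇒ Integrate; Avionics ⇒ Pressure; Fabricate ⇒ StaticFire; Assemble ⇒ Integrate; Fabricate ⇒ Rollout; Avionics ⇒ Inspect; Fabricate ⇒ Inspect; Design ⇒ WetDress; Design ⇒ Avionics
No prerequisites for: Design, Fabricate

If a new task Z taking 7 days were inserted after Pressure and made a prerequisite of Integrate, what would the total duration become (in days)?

Originally the rocket test takes 39 days.
With Z inserted, Integrate now waits for max(Pressure, Assemble, Avionics, Z).
New critical path: Design→Avionics→Pressure→Z→Integrate = 10+9+7+7+7 = 40 ⇒ 40 days.

40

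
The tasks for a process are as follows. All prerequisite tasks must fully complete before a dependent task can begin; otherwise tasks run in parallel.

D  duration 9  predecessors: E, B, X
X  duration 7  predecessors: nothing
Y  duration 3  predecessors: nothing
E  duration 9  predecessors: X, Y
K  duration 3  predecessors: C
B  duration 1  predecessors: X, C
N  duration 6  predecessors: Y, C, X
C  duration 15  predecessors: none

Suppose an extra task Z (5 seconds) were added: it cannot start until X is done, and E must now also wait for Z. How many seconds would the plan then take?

Originally the plan takes 25 seconds.
With Z inserted, E now waits for max(X, Y, Z).
New critical path: X→Z→E→D = 7+5+9+9 = 30 ⇒ 30 seconds.

30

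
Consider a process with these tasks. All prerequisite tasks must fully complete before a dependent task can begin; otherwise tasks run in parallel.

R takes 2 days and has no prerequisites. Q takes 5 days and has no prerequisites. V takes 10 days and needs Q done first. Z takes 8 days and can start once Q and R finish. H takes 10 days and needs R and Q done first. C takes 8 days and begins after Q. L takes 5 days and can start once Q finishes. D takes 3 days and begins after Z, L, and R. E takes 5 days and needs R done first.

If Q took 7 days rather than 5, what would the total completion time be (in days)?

18

Baseline: Q→Z→D = 5+8+3 = 16 → 16 days.
Since Q is critical, the +2 change carries straight to that chain (now 18 days).
The critical path is still Q→Z→D; finish is now 18 days.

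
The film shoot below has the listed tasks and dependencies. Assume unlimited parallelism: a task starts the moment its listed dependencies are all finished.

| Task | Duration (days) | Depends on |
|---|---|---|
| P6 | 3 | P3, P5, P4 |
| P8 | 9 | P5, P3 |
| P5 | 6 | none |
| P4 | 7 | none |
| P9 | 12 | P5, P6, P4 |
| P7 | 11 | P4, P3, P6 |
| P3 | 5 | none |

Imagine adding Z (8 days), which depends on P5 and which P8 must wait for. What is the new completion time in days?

Originally the job takes 22 days.
With Z inserted, P8 now waits for max(P5, P3, Z).
New critical path: P5→Z→P8 = 6+8+9 = 23 ⇒ 23 days.

23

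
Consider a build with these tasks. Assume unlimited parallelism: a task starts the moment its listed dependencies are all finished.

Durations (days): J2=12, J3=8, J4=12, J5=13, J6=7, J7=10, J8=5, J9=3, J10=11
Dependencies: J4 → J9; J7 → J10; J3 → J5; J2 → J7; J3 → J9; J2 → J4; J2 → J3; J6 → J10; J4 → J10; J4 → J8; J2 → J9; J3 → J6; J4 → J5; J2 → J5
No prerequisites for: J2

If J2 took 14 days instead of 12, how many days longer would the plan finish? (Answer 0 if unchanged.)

Critical path before the change: J2→J3→J6→J10 = 12+8+7+11 = 38 giving 38 days.
Since J2 is critical, the +2 change carries straight to that chain (now 40 days).
No other chain overtakes it, so the finish is 40 days.
Change in finish: 40 − 38 = +2 days.

2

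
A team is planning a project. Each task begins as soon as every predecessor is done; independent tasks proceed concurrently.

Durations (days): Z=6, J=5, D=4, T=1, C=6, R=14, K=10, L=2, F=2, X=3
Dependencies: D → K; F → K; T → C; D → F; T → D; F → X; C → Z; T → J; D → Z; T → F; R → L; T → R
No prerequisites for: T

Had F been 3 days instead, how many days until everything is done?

As given, the longest chain is T→D→F→K = 1+4+2+10 = 17, so the finish is 17 days.
Since F is critical, the +1 change carries straight to that chain (now 18 days).
The critical path is still T→D→F→K; finish is now 18 days.

18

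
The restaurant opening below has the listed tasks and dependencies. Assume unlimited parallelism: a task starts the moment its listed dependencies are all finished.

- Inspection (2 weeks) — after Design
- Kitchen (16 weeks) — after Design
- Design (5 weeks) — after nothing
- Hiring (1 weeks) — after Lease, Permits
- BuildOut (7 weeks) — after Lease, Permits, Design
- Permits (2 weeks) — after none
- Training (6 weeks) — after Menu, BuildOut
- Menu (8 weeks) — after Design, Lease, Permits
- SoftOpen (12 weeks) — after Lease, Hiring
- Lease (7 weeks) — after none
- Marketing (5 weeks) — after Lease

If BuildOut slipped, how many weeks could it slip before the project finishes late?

The longest chain is Lease→Menu→Training = 7+8+6 = 21; overall finish 21 weeks.
BuildOut finishes as early as 14 and must finish by 15.
So BuildOut can slip 15 − 14 = 1 week.

1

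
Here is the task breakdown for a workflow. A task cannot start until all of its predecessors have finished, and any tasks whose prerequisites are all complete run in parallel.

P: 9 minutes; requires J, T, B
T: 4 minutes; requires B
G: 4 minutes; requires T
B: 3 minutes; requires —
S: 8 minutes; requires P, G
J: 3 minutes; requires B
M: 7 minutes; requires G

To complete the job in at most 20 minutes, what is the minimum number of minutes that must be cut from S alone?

Current finish: 24 minutes; target: 20.
S is on every critical path, so each minute cut from S cuts the finish by one (this holds down to a finish of 18).
Need 24 − 20 = 4 minutes off S → S becomes 4 minutes, finish becomes 20.

4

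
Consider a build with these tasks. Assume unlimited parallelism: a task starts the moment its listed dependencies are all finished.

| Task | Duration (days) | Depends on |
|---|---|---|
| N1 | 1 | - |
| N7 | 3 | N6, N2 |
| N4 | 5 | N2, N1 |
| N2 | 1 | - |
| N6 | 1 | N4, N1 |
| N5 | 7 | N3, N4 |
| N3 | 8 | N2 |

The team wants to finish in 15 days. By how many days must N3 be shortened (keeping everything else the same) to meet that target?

Current finish: 16 days; target: 15.
N3 is on every critical path, so each day cut from N3 cuts the finish by one (this holds down to a finish of 13).
Need 16 − 15 = 1 day off N3 → N3 becomes 7 days, finish becomes 15.

1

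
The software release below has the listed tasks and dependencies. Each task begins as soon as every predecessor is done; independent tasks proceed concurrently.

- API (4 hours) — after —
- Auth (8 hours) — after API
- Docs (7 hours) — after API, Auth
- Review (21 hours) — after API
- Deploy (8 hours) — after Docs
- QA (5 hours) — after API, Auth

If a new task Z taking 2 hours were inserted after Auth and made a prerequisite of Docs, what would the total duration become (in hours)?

29

Originally the software release takes 27 hours.
With Z inserted, Docs now waits for max(API, Auth, Z).
New critical path: API→Auth→Z→Docs→Deploy = 4+8+2+7+8 = 29 ⇒ 29 hours.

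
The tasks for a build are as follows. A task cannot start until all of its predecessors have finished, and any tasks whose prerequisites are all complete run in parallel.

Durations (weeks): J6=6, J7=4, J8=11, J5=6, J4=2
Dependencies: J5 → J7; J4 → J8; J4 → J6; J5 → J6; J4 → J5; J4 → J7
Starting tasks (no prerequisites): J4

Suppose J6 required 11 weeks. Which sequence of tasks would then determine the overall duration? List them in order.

The binding path is J4→J5→J6 = 2+6+6 = 14; finish at 14 weeks.
Since J6 is critical, the +5 change carries straight to that chain (now 19 weeks).
No other chain overtakes it, so the finish is 19 weeks.

J4, J5, J6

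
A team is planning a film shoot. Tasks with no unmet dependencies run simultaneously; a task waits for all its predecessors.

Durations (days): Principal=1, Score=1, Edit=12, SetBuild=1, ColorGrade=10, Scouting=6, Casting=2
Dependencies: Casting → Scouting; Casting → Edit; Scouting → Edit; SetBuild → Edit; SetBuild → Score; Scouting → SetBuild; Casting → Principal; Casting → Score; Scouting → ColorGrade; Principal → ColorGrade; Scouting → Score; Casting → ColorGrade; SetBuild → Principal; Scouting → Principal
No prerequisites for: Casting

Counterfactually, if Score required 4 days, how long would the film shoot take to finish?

21

Baseline: Casting→Scouting→SetBuild→Edit = 2+6+1+12 = 21 → 21 days.
Score is off the critical path — its longest chain is 10 days, giving 11 of slack.
That remains the longest chain; total 21 days.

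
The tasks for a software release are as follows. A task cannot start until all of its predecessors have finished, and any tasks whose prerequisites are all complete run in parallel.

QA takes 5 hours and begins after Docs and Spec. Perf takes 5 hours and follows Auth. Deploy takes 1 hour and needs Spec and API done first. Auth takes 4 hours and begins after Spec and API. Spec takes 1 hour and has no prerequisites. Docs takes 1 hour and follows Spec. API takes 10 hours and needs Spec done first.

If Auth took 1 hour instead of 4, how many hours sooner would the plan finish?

Actual critical path: Spec→API→Auth→Perf = 1+10+4+5 = 20 ⇒ 20 hours.
Since Auth is critical, the -3 change carries straight to that chain (now 17 hours).
No other chain overtakes it, so the finish is 17 hours.
Change in finish: 17 − 20 = -3 hours.

3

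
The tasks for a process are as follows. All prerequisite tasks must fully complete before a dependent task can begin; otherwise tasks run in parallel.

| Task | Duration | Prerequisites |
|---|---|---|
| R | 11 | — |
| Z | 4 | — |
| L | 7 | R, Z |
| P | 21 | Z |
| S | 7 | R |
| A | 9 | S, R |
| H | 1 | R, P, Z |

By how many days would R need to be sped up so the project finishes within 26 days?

1

Current finish: 27 days; target: 26.
R is on every critical path, so each day cut from R cuts the finish by one (this holds down to a finish of 26).
Need 27 − 26 = 1 day off R → R becomes 10 days, finish becomes 26.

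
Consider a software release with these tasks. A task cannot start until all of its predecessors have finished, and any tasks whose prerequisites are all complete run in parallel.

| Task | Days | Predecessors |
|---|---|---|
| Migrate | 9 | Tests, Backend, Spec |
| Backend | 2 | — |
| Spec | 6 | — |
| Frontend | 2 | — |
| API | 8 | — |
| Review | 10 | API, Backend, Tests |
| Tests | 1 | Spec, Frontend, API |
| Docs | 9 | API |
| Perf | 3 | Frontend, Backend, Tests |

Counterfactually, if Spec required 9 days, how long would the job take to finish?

20

As given, the longest chain is API→Tests→Review = 8+1+10 = 19, so the finish is 19 days.
Spec is off the critical path — its longest chain is 17 days, giving 2 of slack.
Now Spec→Tests→Review = 9+1+10 = 20 is longest, so the finish becomes 20 days.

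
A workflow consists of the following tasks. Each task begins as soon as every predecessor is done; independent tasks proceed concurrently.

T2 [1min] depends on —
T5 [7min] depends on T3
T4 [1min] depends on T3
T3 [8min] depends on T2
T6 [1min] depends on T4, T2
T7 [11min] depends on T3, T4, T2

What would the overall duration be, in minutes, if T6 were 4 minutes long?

21

Critical path before the change: T2→T3→T4→T7 = 1+8+1+11 = 21 giving 21 minutes.
T6 has 10 minutes of float (longest path through it is 11).
The critical path is still T2→T3→T4→T7; finish is now 21 minutes.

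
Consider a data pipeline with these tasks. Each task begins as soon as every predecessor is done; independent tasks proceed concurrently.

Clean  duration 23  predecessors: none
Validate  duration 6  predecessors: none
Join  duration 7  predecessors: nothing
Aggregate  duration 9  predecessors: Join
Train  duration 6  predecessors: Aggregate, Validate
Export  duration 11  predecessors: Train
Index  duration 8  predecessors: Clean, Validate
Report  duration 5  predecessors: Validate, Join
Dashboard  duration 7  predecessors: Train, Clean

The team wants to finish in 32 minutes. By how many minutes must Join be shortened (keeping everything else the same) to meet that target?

Current finish: 33 minutes; target: 32.
Join is on every critical path, so each minute cut from Join cuts the finish by one (this holds down to a finish of 31).
Need 33 − 32 = 1 minute off Join → Join becomes 6 minutes, finish becomes 32.

1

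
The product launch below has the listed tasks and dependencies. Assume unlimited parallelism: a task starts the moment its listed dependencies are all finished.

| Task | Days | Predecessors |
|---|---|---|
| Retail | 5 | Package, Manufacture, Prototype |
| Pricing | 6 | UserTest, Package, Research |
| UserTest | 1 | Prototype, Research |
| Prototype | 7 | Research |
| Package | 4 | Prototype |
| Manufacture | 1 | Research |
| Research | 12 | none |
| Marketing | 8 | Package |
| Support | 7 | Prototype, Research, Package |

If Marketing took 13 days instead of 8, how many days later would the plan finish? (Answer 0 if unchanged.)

As given, the longest chain is Research→Prototype→Package→Marketing = 12+7+4+8 = 31, so the finish is 31 days.
Marketing lies on that path, so at 13 days the path becomes 36 days.
That remains the longest chain; total 36 days.
Change in finish: 36 − 31 = +5 days.

5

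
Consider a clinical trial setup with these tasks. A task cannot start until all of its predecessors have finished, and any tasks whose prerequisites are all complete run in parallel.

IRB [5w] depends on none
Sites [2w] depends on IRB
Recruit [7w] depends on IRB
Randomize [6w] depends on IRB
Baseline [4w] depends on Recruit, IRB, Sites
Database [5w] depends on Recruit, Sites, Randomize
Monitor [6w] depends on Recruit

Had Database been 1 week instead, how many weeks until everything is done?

As given, the longest chain is IRB→Recruit→Monitor = 5+7+6 = 18, so the finish is 18 weeks.
Database is off the critical path — its longest chain is 17 weeks, giving 1 of slack.
That remains the longest chain; total 18 weeks.

18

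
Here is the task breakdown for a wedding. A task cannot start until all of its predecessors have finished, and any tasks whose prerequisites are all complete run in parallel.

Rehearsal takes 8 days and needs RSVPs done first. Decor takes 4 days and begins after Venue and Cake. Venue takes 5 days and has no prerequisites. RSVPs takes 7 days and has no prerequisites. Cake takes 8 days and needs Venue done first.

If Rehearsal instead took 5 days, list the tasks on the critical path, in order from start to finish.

Critical path before the change: Venue→Cake→Decor = 5+8+4 = 17 giving 17 days.
Rehearsal has 2 days of float (longest path through it is 15).
The critical path is still Venue→Cake→Decor; finish is now 17 days.

Venue, Cake, Decor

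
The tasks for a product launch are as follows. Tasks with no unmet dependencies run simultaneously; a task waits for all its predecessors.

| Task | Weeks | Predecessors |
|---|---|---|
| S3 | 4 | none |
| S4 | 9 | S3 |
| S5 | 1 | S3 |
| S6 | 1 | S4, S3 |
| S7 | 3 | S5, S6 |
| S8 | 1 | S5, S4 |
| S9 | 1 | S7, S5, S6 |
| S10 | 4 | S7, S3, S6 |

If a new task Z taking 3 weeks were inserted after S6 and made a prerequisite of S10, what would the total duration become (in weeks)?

Originally the plan takes 21 weeks.
With Z inserted, S10 now waits for max(S7, S3, S6, Z).
New critical path: S3→S4→S6→Z→S10 = 4+9+1+3+4 = 21 ⇒ 21 weeks.

21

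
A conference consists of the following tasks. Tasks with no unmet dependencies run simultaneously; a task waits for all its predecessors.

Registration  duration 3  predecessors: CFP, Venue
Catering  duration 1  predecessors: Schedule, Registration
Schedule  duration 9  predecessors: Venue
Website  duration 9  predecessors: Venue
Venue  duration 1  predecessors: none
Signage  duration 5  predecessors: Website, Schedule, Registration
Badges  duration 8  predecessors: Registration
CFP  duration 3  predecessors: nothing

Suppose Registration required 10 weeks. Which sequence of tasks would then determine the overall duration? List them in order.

CFP, Registration, Badges

Baseline: Venue→Schedule→Signage = 1+9+5 = 15 → 15 weeks.
Registration is off the critical path — its longest chain is 14 weeks, giving 1 of slack.
Now CFP→Registration→Badges = 3+10+8 = 21 is longest, so the finish becomes 21 weeks.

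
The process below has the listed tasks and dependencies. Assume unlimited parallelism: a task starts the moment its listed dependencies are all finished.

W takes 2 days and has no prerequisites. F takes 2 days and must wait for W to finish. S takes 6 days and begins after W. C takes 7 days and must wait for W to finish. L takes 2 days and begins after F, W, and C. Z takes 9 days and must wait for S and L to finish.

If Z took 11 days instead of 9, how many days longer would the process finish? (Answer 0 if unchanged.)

As given, the longest chain is W→C→L→Z = 2+7+2+9 = 20, so the finish is 20 days.
Z lies on that path, so at 11 days the path becomes 22 days.
The critical path is still W→C→L→Z; finish is now 22 days.
Change in finish: 22 − 20 = +2 days.

2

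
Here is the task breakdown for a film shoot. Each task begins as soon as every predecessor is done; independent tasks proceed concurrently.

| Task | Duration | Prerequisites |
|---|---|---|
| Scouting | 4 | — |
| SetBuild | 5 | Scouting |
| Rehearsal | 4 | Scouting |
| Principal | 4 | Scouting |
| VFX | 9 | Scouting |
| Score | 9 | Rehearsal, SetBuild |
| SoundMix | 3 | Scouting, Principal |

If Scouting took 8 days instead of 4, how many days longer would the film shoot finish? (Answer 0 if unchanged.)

4

As given, the longest chain is Scouting→SetBuild→Score = 4+5+9 = 18, so the finish is 18 days.
Since Scouting is critical, the +4 change carries straight to that chain (now 22 days).
No other chain overtakes it, so the finish is 22 days.
Change in finish: 22 − 18 = +4 days.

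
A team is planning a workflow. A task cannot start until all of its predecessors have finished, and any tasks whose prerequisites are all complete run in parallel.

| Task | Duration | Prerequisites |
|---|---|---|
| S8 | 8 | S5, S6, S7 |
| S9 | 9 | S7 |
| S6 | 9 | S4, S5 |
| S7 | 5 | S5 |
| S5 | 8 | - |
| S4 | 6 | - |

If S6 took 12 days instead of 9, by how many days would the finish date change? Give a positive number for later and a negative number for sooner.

Baseline: S5→S6→S8 = 8+9+8 = 25 → 25 days.
Since S6 is critical, the +3 change carries straight to that chain (now 28 days).
The critical path is still S5→S6→S8; finish is now 28 days.
Change in finish: 28 − 25 = +3 days.

3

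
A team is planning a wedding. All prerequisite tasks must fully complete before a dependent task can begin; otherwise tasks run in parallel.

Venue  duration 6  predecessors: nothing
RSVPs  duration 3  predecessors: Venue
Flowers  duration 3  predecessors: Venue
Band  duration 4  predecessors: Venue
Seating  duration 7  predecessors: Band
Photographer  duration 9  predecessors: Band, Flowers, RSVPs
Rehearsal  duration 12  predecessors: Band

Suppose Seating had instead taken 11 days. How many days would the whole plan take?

Baseline: Venue→Band→Rehearsal = 6+4+12 = 22 → 22 days.
Seating has 5 days of float (longest path through it is 17).
No other chain overtakes it, so the finish is 22 days.

22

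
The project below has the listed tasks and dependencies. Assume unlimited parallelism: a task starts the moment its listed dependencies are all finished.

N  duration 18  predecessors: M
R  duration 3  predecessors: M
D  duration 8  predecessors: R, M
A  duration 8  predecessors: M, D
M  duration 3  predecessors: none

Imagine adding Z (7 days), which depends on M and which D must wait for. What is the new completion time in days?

Originally the schedule takes 22 days.
With Z inserted, D now waits for max(R, M, Z).
New critical path: M→Z→D→A = 3+7+8+8 = 26 ⇒ 26 days.

26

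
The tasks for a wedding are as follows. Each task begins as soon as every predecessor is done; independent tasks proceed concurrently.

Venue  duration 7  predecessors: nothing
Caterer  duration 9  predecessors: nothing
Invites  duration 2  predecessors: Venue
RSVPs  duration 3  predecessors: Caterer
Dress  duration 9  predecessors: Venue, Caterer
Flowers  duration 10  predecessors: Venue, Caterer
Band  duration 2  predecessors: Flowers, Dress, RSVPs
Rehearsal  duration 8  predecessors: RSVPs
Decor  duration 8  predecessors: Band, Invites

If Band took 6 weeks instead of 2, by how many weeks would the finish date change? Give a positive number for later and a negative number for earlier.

As given, the longest chain is Caterer→Flowers→Band→Decor = 9+10+2+8 = 29, so the finish is 29 weeks.
Since Band is critical, the +4 change carries straight to that chain (now 33 weeks).
No other chain overtakes it, so the finish is 33 weeks.
Change in finish: 33 − 29 = +4 weeks.

4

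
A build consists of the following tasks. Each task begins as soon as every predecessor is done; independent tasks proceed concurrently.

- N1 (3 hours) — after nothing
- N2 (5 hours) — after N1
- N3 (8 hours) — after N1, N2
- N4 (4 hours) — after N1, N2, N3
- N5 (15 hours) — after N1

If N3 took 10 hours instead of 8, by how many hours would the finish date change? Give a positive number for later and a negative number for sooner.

As given, the longest chain is N1→N2→N3→N4 = 3+5+8+4 = 20, so the finish is 20 hours.
N3 is on the critical path; changing it to 10 makes that path 22 hours.
No other chain overtakes it, so the finish is 22 hours.
Change in finish: 22 − 20 = +2 hours.

2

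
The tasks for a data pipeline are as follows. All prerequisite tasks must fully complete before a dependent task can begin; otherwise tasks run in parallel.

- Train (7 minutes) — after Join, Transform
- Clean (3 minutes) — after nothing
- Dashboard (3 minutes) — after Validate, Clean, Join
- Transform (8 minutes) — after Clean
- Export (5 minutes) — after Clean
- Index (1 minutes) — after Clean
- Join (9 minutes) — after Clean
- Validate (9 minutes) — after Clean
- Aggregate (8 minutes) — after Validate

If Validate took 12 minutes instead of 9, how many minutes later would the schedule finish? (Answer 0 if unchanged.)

3

Baseline: Clean→Validate→Aggregate = 3+9+8 = 20 → 20 minutes.
Validate is on the critical path; changing it to 12 makes that path 23 minutes.
No other chain overtakes it, so the finish is 23 minutes.
Change in finish: 23 − 20 = +3 minutes.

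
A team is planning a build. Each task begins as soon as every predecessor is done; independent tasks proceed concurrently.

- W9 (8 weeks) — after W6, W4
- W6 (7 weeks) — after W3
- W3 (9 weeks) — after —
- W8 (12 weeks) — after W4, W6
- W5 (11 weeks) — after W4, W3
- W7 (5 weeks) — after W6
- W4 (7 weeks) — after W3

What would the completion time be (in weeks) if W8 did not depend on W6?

Original critical path: W3→W4→W8 = 9+7+12 = 28 ⇒ 28 weeks.
Dropping W6→W8 doesn't change W8's earliest start (16); another predecessor still binds.
After: W3→W4→W8 = 9+7+12 = 28 → 28 weeks.

28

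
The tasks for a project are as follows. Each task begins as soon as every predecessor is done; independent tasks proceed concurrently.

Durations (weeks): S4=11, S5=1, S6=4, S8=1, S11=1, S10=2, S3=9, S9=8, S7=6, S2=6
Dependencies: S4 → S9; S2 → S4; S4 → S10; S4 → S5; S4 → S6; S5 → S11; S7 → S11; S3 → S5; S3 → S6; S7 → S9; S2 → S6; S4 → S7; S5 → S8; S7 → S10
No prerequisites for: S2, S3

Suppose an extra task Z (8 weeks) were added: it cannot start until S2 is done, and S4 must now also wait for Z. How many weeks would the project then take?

Originally the project takes 31 weeks.
With Z inserted, S4 now waits for max(S2, Z).
New critical path: S2→Z→S4→S7→S9 = 6+8+11+6+8 = 39 ⇒ 39 weeks.

39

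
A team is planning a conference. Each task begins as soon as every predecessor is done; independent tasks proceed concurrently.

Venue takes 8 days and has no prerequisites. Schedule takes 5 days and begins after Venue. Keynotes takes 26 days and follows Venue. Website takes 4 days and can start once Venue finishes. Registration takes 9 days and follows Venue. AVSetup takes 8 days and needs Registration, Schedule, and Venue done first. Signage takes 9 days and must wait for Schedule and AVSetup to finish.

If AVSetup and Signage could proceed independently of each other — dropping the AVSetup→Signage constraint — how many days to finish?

34

Before: longest chain Venue→Keynotes = 8+26 = 34, finish 34.
Without AVSetup→Signage, Signage's earliest start moves from 25 to 13.
After: Venue→Keynotes = 8+26 = 34 → 34 days.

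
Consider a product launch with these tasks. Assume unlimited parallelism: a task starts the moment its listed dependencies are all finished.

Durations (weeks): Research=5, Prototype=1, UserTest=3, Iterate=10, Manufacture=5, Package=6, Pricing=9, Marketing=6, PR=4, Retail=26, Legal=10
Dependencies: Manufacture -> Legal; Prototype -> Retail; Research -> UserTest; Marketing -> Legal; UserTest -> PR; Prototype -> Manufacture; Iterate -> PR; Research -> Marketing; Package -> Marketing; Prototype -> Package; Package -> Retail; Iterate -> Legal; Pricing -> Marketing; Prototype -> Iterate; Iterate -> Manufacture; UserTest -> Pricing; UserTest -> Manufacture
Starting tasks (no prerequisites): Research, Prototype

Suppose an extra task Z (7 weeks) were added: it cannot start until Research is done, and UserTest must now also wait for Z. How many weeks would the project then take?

Originally the project takes 33 weeks.
With Z inserted, UserTest now waits for max(Research, Z).
New critical path: Research→Z→UserTest→Pricing→Marketing→Legal = 5+7+3+9+6+10 = 40 ⇒ 40 weeks.

40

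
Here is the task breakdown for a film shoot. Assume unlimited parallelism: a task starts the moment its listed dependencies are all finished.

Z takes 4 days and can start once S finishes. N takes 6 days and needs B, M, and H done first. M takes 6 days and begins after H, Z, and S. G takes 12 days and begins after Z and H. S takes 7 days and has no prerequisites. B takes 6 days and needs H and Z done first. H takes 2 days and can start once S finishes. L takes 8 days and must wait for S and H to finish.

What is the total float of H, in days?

2

Critical path: S→Z→B→N = 7+4+6+6 = 23, so the finish is 23 days.
The longest chain containing H totals 21 days.
Slack of H = 9 − 7 = 2 days.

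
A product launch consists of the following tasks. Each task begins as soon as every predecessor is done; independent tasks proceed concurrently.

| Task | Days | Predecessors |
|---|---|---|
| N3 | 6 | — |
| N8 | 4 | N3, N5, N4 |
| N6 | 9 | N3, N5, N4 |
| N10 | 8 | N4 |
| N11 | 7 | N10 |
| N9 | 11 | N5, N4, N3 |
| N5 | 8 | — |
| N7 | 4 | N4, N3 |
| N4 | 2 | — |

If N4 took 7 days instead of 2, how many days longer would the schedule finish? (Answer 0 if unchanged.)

Actual critical path: N5→N9 = 8+11 = 19 ⇒ 19 days.
N4 has 2 days of float (longest path through it is 17).
The binding chain switches to N4→N10→N11 = 7+8+7 = 22; finish 22 days.
Change in finish: 22 − 19 = +3 days.

3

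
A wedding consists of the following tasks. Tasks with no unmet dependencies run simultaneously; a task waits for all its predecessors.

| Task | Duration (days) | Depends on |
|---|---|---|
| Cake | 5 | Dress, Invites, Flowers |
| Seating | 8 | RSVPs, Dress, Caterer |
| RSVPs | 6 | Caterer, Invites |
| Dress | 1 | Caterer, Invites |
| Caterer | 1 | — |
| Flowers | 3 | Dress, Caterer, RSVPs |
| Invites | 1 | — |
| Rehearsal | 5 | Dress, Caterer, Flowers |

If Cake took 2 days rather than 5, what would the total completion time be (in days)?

15

Critical path before the change: Caterer→RSVPs→Flowers→Cake = 1+6+3+5 = 15 giving 15 days.
Cake lies on that path, so at 2 days the path becomes 12 days.
The binding chain switches to Caterer→RSVPs→Flowers→Rehearsal = 1+6+3+5 = 15; finish 15 days.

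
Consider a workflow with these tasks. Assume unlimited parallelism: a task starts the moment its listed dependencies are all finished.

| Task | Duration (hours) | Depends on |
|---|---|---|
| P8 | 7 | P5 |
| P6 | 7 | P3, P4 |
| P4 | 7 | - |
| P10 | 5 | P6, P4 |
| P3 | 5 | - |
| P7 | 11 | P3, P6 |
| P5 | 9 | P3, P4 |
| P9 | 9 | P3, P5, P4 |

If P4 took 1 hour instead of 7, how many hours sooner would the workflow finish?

2

Baseline: P4→P5→P9 = 7+9+9 = 25 → 25 hours.
Since P4 is critical, the -6 change carries straight to that chain (now 19 hours).
New critical path: P3→P5→P9 = 5+9+9 = 23 ⇒ 23 hours.
Change in finish: 23 − 25 = -2 hours.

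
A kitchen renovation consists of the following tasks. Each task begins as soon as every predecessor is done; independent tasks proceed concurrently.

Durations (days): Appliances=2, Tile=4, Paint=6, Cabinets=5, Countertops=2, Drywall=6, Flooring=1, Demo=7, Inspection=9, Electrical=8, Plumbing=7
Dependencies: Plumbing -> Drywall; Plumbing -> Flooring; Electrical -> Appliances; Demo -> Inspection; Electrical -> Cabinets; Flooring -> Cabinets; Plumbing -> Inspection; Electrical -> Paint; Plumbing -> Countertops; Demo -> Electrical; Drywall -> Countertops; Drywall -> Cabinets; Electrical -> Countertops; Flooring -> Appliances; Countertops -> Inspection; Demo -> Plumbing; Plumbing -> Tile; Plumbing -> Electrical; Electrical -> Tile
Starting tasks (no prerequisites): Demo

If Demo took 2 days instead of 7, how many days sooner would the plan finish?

The binding path is Demo→Plumbing→Electrical→Countertops→Inspection = 7+7+8+2+9 = 33; finish at 33 days.
Demo is on the critical path; changing it to 2 makes that path 28 days.
The critical path is still Demo→Plumbing→Electrical→Countertops→Inspection; finish is now 28 days.
Change in finish: 28 − 33 = -5 days.

5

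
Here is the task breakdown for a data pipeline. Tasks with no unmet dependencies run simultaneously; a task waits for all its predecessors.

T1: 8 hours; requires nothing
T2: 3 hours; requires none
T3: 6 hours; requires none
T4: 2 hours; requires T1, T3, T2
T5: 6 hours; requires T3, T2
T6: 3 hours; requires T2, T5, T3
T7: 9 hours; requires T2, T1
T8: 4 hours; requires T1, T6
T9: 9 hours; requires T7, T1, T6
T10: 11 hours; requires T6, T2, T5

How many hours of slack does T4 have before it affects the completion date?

T1→T7→T9 = 8+9+9 = 26 sets the makespan at 26 hours.
T4 finishes as early as 10 and must finish by 26.
Slack of T4 = 24 − 8 = 16 hours.

16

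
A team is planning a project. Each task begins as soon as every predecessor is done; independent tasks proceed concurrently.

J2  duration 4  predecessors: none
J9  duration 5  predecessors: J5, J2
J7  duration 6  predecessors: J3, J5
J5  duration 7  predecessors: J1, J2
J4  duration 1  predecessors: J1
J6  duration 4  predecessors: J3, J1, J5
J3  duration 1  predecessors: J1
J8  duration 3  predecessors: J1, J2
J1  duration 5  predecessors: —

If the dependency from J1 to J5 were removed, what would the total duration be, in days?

17

Original critical path: J1→J5→J7 = 5+7+6 = 18 ⇒ 18 days.
Without J1→J5, J5's earliest start moves from 5 to 4.
After: J2→J5→J7 = 4+7+6 = 17 → 17 days.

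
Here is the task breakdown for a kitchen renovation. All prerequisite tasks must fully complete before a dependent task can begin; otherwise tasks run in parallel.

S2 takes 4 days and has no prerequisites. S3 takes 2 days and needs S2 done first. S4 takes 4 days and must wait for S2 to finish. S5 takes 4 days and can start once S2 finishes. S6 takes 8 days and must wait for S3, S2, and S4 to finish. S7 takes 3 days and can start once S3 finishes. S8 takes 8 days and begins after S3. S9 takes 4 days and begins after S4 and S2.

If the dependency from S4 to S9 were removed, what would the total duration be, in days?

16

Original critical path: S2→S4→S6 = 4+4+8 = 16 ⇒ 16 days.
Without S4→S9, S9's earliest start moves from 8 to 4.
The longest chain is now S2→S4→S6 = 4+4+8 = 16, so the job takes 16 days.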